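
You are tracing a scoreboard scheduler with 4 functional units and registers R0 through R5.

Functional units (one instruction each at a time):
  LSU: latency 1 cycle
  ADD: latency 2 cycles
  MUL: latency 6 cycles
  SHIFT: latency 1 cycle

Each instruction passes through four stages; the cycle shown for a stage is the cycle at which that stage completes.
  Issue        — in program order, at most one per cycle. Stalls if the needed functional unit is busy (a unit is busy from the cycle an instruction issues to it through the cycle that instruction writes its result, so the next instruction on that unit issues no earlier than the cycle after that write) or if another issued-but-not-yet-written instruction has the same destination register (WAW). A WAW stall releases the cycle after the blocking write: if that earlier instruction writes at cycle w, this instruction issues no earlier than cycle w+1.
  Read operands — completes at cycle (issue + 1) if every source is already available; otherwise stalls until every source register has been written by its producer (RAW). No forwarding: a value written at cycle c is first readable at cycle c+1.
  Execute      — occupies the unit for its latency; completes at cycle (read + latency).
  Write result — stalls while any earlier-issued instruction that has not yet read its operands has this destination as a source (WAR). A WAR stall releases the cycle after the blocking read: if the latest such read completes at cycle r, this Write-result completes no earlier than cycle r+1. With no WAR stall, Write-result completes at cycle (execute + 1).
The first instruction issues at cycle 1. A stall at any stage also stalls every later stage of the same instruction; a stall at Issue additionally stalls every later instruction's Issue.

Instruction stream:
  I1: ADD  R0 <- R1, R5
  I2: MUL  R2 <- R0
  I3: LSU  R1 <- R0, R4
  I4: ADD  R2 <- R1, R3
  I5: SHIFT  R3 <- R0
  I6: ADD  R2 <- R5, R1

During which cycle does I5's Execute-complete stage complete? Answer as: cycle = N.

cycle = 17

I1  is:1  ro:2  ex:4  wr:5
I2  is:2  ro:6  ex:12  wr:13  — RAW R0: wait I1 write@5
I3  is:3  ro:6  ex:7  wr:8  — RAW R0: wait I1 write@5
I4  is:14  ro:15  ex:17  wr:18  — WAW R2: wait I2 write@13
I5  is:15  ro:16  ex:17  wr:18
I6  is:19  ro:20  ex:22  wr:23  — struct: ADD busy until I4 writes@18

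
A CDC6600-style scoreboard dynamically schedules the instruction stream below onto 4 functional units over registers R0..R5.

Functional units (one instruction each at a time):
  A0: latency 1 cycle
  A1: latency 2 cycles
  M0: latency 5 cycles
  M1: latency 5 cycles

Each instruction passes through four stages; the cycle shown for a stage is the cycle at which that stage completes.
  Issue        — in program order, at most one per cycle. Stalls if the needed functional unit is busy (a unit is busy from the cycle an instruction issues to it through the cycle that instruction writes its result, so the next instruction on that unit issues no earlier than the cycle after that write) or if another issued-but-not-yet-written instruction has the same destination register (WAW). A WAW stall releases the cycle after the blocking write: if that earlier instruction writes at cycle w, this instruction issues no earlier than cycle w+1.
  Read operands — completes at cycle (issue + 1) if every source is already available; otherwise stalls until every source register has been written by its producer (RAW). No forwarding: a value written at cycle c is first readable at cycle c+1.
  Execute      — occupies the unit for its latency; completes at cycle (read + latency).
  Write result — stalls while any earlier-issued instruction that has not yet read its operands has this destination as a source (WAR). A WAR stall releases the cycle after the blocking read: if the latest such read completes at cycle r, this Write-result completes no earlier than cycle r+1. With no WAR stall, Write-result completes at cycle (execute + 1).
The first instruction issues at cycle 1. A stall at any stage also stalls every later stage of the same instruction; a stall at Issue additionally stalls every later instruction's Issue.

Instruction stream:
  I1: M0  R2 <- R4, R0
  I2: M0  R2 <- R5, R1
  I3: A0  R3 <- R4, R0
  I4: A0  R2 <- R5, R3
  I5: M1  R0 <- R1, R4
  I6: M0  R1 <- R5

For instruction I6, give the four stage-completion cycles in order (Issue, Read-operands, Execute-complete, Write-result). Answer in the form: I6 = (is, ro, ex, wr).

I6 = (19, 20, 25, 26)

I1: IS=1 RO=2 EX=7 WR=8
I2: IS=9 RO=10 EX=15 WR=16  [struct: M0 busy until I1 writes@8]
I3: IS=10 RO=11 EX=12 WR=13
I4: IS=17 RO=18 EX=19 WR=20  [WAW R2: wait I2 write@16]
I5: IS=18 RO=19 EX=24 WR=25
I6: IS=19 RO=20 EX=25 WR=26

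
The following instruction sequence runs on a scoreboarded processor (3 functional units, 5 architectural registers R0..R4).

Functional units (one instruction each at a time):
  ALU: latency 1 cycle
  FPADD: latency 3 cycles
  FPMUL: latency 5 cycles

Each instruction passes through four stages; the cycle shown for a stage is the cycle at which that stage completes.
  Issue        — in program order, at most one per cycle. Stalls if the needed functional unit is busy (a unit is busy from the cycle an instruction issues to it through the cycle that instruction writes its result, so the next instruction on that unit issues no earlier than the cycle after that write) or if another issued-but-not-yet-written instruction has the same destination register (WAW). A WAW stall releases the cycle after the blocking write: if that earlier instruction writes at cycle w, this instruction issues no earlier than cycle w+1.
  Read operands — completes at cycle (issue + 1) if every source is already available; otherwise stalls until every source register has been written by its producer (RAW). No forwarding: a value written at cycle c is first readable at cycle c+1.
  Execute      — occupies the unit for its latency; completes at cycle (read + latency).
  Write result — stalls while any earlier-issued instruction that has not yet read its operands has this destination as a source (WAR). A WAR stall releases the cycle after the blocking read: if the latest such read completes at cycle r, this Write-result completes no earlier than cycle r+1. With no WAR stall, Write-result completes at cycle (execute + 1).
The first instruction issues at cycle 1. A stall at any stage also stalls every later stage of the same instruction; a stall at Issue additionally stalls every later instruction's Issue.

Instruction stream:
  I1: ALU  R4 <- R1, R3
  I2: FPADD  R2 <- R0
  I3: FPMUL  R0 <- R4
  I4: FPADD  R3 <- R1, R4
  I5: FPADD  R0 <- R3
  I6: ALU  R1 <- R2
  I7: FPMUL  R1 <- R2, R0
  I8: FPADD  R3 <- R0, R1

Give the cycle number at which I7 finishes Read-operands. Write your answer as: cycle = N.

cycle = 20

[I1] 1/2/3/4
[I2] 2/3/6/7
[I3] 3/5/10/11  (RAW R4: wait I1 write@4)
[I4] 8/9/12/13  (struct: FPADD busy until I2 writes@7)
[I5] 14/15/18/19  (struct: FPADD busy until I4 writes@13)
[I6] 15/16/17/18
[I7] 19/20/25/26  (WAW R1: wait I6 write@18)
[I8] 20/27/30/31  (RAW R1: wait I7 write@26)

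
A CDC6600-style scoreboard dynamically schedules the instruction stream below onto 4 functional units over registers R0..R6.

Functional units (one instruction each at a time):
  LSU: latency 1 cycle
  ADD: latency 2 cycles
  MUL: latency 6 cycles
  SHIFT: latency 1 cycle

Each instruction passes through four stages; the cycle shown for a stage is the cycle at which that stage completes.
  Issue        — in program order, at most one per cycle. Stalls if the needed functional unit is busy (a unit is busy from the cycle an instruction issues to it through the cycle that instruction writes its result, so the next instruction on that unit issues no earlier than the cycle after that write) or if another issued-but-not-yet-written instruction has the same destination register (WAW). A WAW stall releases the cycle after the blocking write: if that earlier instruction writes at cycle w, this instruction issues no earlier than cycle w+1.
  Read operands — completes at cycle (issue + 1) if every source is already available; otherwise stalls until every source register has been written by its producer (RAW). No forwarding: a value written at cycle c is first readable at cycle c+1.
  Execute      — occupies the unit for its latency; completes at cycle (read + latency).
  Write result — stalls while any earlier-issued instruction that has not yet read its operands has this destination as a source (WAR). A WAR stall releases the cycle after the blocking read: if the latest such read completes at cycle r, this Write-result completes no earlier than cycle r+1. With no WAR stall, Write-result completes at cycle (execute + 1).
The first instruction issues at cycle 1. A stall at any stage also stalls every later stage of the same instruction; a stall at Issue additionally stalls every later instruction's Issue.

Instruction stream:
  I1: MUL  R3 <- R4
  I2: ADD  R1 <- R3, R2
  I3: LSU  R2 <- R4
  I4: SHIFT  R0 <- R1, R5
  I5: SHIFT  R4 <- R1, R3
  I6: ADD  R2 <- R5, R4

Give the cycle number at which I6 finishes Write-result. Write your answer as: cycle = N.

cycle = 24

cycle 1: I1→MUL
cycle 2: I1 RO, I2→ADD
cycle 3: I3→LSU
cycle 4: I3 RO, I4→SHIFT
cycle 5: I3 EX
cycle 8: I1 EX
cycle 9: I1 WR R3
cycle 10: I2 RO
cycle 11: I3 WR R2
cycle 12: I2 EX
cycle 13: I2 WR R1
cycle 14: I4 RO
cycle 15: I4 EX
cycle 16: I4 WR R0
cycle 17: I5→SHIFT
cycle 18: I5 RO, I6→ADD
cycle 19: I5 EX
cycle 20: I5 WR R4
cycle 21: I6 RO
cycle 23: I6 EX
cycle 24: I6 WR R2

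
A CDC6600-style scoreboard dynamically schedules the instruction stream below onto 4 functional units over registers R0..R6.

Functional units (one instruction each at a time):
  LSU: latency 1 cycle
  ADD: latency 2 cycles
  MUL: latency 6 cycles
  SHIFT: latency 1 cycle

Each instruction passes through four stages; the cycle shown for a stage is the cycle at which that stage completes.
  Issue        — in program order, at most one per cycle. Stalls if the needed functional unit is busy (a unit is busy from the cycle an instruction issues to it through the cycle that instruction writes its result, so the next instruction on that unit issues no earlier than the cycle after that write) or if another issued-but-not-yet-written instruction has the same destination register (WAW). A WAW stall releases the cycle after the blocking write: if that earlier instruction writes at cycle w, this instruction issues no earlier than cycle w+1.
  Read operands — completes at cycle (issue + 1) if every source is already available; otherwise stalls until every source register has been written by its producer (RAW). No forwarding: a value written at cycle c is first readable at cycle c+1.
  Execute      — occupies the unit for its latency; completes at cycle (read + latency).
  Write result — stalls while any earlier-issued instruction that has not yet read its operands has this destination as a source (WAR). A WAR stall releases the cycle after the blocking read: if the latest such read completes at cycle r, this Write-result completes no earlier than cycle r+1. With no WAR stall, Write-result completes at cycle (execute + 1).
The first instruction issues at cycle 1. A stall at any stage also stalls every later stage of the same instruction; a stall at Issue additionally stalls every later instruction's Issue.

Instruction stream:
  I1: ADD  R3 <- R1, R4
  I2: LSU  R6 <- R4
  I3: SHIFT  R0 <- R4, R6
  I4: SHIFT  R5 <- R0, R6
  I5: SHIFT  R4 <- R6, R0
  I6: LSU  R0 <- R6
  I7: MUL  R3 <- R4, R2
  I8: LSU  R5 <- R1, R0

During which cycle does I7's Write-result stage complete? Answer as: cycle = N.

[1] I1→ADD
[2] I1 RO; I2→LSU
[3] I2 RO; I3→SHIFT
[4] I1 EX; I2 EX
[5] I1 WR R3; I2 WR R6
[6] I3 RO
[7] I3 EX
[8] I3 WR R0
[9] I4→SHIFT
[10] I4 RO
[11] I4 EX
[12] I4 WR R5
[13] I5→SHIFT
[14] I5 RO; I6→LSU
[15] I5 EX; I6 RO; I7→MUL
[16] I5 WR R4; I6 EX
[17] I6 WR R0; I7 RO
[18] I8→LSU
[19] I8 RO
[20] I8 EX
[21] I8 WR R5
[23] I7 EX
[24] I7 WR R3

cycle = 24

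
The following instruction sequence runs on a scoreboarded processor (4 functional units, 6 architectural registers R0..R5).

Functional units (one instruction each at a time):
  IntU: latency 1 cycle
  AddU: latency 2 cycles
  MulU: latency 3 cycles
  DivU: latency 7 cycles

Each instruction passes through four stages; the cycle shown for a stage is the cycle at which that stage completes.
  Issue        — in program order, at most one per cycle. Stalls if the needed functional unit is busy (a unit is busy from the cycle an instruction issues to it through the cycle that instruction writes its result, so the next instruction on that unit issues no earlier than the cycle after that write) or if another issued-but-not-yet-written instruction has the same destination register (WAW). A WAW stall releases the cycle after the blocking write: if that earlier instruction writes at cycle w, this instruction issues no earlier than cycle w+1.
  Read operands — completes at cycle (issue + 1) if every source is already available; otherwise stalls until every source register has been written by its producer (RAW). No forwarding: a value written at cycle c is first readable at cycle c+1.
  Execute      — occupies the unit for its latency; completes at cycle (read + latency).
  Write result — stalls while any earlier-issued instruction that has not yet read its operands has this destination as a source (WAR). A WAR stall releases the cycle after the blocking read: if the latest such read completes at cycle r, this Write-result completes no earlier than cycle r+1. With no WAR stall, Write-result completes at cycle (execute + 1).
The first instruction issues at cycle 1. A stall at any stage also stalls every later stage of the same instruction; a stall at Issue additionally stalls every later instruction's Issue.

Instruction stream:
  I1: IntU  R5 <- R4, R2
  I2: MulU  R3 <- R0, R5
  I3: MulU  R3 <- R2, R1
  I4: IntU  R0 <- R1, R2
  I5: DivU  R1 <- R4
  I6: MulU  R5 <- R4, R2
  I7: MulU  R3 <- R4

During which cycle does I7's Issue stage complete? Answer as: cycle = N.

cycle 1: I1→IntU
cycle 2: I1 RO · I2→MulU
cycle 3: I1 EX
cycle 4: I1 WR R5
cycle 5: I2 RO
cycle 8: I2 EX
cycle 9: I2 WR R3
cycle 10: I3→MulU
cycle 11: I3 RO · I4→IntU
cycle 12: I4 RO · I5→DivU
cycle 13: I4 EX · I5 RO
cycle 14: I3 EX · I4 WR R0
cycle 15: I3 WR R3
cycle 16: I6→MulU
cycle 17: I6 RO
cycle 20: I5 EX · I6 EX
cycle 21: I5 WR R1 · I6 WR R5
cycle 22: I7→MulU
cycle 23: I7 RO
cycle 26: I7 EX
cycle 27: I7 WR R3

cycle = 22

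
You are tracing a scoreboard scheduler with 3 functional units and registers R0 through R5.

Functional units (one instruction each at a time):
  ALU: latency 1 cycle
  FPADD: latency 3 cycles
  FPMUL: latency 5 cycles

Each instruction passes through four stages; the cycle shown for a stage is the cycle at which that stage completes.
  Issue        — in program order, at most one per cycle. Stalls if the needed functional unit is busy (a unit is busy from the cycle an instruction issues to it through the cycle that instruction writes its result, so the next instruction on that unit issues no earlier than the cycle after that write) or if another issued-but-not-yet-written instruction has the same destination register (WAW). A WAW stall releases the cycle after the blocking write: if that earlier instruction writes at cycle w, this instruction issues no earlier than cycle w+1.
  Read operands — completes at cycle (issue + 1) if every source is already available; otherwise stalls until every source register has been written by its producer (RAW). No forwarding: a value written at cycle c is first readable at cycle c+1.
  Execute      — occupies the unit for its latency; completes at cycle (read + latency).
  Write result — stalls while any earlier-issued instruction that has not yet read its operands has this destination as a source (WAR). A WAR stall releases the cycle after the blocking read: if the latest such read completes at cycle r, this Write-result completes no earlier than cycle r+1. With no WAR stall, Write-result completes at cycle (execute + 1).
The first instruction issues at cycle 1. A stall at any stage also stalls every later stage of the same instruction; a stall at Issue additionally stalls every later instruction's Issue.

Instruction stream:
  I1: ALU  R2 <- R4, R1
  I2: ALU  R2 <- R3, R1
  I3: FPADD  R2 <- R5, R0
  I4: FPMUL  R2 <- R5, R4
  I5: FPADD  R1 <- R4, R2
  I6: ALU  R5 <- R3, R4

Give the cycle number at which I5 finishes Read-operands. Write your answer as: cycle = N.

cycle = 23

[1] I1→ALU
[2] I1 RO
[3] I1 EX
[4] I1 WR R2
[5] I2→ALU
[6] I2 RO
[7] I2 EX
[8] I2 WR R2
[9] I3→FPADD
[10] I3 RO
[13] I3 EX
[14] I3 WR R2
[15] I4→FPMUL
[16] I4 RO, I5→FPADD
[17] I6→ALU
[18] I6 RO
[19] I6 EX
[20] I6 WR R5
[21] I4 EX
[22] I4 WR R2
[23] I5 RO
[26] I5 EX
[27] I5 WR R1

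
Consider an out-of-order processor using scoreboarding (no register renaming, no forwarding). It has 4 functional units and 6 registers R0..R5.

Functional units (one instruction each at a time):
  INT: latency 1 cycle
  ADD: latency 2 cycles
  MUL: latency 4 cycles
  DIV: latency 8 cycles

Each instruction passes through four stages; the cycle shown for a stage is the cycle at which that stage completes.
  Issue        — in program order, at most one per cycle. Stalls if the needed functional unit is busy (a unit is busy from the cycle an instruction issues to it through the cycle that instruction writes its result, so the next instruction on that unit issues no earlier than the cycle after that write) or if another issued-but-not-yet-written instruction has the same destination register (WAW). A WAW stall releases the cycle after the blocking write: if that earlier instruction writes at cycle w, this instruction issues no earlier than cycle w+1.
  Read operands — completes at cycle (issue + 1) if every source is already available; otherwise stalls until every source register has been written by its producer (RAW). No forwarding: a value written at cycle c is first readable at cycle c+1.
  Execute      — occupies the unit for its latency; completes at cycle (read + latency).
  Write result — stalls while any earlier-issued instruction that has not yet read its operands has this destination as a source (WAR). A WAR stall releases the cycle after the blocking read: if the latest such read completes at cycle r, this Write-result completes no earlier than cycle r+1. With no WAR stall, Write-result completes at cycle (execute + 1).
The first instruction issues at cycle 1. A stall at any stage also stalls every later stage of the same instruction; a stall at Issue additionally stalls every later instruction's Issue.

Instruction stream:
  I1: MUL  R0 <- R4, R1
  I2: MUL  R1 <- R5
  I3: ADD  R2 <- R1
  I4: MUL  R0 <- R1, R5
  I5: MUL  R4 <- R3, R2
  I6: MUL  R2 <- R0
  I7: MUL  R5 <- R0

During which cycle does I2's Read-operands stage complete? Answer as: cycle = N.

c1: I1 issues→MUL
c2: I1 reads
c6: I1 exec-done
c7: I1 writes R0
c8: I2 issues→MUL
c9: I2 reads, I3 issues→ADD
c13: I2 exec-done
c14: I2 writes R1
c15: I3 reads, I4 issues→MUL
c16: I4 reads
c17: I3 exec-done
c18: I3 writes R2
c20: I4 exec-done
c21: I4 writes R0
c22: I5 issues→MUL
c23: I5 reads
c27: I5 exec-done
c28: I5 writes R4
c29: I6 issues→MUL
c30: I6 reads
c34: I6 exec-done
c35: I6 writes R2
c36: I7 issues→MUL
c37: I7 reads
c41: I7 exec-done
c42: I7 writes R5

cycle = 9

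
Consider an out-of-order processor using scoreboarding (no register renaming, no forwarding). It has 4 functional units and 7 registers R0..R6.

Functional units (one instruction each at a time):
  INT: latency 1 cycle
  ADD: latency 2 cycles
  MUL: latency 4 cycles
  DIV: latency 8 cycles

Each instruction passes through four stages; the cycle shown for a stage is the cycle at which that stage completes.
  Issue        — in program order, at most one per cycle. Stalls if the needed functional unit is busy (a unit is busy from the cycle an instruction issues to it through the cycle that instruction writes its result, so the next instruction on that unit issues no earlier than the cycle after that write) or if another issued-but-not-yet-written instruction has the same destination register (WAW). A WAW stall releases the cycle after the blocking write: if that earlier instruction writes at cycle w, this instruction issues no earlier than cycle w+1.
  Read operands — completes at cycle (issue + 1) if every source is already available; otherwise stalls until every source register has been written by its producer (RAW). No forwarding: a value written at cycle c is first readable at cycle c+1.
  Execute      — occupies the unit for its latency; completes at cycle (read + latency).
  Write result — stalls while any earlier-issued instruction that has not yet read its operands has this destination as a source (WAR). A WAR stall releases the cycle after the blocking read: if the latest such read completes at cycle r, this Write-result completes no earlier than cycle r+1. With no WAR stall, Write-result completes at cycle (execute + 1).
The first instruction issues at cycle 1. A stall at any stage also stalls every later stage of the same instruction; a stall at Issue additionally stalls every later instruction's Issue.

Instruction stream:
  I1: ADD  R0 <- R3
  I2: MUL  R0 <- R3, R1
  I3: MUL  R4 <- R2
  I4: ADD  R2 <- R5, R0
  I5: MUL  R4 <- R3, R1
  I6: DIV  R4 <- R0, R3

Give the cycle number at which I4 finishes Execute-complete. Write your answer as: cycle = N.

[1] I1 dispatched to ADD
[2] I1 operands ready
[4] I1 complete
[5] R0←I1
[6] I2 dispatched to MUL
[7] I2 operands ready
[11] I2 complete
[12] R0←I2
[13] I3 dispatched to MUL
[14] I3 operands ready, I4 dispatched to ADD
[15] I4 operands ready
[17] I4 complete
[18] I3 complete, R2←I4
[19] R4←I3
[20] I5 dispatched to MUL
[21] I5 operands ready
[25] I5 complete
[26] R4←I5
[27] I6 dispatched to DIV
[28] I6 operands ready
[36] I6 complete
[37] R4←I6

cycle = 17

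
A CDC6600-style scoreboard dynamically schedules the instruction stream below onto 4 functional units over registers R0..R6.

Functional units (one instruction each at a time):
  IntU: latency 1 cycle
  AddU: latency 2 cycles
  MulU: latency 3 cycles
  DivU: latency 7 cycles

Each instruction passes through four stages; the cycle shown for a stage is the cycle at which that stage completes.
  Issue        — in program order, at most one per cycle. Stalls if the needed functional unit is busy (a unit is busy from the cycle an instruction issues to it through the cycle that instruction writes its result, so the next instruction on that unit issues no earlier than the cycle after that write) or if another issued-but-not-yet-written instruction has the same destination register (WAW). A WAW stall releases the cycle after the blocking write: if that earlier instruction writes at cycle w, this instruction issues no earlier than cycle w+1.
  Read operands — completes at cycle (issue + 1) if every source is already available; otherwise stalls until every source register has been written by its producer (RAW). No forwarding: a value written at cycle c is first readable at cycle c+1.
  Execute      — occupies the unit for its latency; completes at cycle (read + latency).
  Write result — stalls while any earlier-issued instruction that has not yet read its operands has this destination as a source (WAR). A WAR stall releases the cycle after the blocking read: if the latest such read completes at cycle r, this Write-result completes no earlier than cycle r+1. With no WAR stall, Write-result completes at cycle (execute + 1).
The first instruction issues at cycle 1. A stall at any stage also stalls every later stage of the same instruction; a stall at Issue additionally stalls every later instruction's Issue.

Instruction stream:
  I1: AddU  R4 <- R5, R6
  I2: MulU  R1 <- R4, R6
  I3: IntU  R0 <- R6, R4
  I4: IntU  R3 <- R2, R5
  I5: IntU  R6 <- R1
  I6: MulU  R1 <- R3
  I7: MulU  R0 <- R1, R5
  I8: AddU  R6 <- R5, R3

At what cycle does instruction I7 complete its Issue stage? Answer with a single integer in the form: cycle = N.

I1 -> (1, 2, 4, 5)
I2 -> (2, 6, 9, 10)  // RAW R4: wait I1 write@5
I3 -> (3, 6, 7, 8)  // RAW R4: wait I1 write@5
I4 -> (9, 10, 11, 12)  // struct: IntU busy until I3 writes@8
I5 -> (13, 14, 15, 16)  // struct: IntU busy until I4 writes@12
I6 -> (14, 15, 18, 19)
I7 -> (20, 21, 24, 25)  // struct: MulU busy until I6 writes@19
I8 -> (21, 22, 24, 25)

cycle = 20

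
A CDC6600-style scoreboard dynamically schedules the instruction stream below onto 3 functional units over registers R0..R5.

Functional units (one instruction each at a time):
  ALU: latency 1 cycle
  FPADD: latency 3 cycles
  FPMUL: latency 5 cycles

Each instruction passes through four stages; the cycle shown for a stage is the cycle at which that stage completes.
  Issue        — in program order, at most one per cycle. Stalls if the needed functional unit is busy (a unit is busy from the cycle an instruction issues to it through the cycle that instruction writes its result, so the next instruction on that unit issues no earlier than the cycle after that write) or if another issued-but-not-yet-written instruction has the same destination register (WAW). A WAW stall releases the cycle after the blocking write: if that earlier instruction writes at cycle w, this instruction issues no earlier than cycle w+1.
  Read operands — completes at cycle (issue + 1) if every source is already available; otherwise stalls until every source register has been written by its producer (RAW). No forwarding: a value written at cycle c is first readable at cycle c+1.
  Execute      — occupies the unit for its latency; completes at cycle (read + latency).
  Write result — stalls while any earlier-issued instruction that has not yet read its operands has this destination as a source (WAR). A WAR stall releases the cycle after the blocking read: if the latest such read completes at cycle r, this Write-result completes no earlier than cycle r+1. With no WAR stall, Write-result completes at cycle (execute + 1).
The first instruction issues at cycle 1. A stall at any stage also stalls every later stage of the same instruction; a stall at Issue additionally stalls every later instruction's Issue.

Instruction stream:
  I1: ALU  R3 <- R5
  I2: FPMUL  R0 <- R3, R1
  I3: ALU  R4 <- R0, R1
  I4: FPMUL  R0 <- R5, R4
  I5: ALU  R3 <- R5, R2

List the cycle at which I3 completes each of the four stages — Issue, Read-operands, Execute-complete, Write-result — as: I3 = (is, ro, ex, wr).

[I1] 1/2/3/4
[I2] 2/5/10/11  (RAW R3: wait I1 write@4)
[I3] 5/12/13/14  (struct: ALU busy until I1 writes@4; RAW R0: wait I2 write@11)
[I4] 12/15/20/21  (struct: FPMUL busy until I2 writes@11; RAW R4: wait I3 write@14)
[I5] 15/16/17/18  (struct: ALU busy until I3 writes@14)

I3 = (5, 12, 13, 14)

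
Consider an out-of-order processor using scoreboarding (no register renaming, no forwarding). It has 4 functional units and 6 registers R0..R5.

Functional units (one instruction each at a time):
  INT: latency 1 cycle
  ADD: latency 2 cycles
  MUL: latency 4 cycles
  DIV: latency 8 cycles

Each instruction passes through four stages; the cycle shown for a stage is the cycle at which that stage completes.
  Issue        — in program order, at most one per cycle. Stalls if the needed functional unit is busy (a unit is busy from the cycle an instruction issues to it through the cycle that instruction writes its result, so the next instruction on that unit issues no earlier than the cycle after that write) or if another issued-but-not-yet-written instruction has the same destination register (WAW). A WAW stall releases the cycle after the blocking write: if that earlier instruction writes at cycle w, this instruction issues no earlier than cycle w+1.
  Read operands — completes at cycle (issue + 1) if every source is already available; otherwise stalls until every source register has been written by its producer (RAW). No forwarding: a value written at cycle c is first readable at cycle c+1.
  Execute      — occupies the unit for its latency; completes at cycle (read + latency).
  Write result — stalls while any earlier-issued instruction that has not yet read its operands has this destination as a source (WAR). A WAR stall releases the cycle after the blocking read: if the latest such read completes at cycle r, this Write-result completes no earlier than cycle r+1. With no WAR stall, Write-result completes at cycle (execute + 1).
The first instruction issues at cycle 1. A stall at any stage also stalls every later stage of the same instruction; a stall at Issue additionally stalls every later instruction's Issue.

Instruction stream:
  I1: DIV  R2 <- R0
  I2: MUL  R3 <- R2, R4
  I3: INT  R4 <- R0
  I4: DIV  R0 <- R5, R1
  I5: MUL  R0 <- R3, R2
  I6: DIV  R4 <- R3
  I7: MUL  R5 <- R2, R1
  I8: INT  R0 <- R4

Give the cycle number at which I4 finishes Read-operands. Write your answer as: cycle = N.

cycle = 13

t=1  I1 issues→DIV
t=2  I1 reads · I2 issues→MUL
t=3  I3 issues→INT
t=4  I3 reads
t=5  I3 exec-done
t=10  I1 exec-done
t=11  I1 writes R2
t=12  I2 reads · I4 issues→DIV
t=13  I3 writes R4 · I4 reads
t=16  I2 exec-done
t=17  I2 writes R3
t=21  I4 exec-done
t=22  I4 writes R0
t=23  I5 issues→MUL
t=24  I5 reads · I6 issues→DIV
t=25  I6 reads
t=28  I5 exec-done
t=29  I5 writes R0
t=30  I7 issues→MUL
t=31  I7 reads · I8 issues→INT
t=33  I6 exec-done
t=34  I6 writes R4
t=35  I7 exec-done · I8 reads
t=36  I7 writes R5 · I8 exec-done
t=37  I8 writes R0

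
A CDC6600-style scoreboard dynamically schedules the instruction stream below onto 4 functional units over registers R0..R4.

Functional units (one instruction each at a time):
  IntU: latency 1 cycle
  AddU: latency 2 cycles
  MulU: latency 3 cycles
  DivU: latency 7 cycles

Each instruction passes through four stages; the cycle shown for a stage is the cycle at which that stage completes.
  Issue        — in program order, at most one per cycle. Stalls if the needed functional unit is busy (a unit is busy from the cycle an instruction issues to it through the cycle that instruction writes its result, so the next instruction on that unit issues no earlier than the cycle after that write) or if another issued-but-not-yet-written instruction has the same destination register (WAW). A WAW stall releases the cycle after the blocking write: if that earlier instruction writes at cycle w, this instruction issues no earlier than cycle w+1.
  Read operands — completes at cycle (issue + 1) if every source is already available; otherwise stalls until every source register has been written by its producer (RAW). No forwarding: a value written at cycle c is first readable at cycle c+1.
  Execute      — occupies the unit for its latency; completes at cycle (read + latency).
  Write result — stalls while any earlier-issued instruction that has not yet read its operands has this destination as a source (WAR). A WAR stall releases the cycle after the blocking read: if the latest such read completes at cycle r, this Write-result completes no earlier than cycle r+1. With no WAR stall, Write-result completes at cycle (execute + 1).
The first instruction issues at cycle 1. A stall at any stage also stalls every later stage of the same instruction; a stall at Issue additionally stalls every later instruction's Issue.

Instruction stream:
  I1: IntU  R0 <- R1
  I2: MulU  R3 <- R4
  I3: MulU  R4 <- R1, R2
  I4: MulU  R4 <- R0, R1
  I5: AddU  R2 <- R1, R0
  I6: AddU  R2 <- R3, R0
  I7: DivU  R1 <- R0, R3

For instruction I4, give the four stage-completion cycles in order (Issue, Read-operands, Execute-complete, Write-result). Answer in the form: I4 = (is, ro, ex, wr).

I4 = (14, 15, 18, 19)

1) issue 1, read 2, done 3, write 4
2) issue 2, read 3, done 6, write 7
3) issue 8, read 9, done 12, write 13  <struct: MulU busy until I2 writes@7>
4) issue 14, read 15, done 18, write 19  <struct: MulU busy until I3 writes@13>
5) issue 15, read 16, done 18, write 19
6) issue 20, read 21, done 23, write 24  <struct: AddU busy until I5 writes@19>
7) issue 21, read 22, done 29, write 30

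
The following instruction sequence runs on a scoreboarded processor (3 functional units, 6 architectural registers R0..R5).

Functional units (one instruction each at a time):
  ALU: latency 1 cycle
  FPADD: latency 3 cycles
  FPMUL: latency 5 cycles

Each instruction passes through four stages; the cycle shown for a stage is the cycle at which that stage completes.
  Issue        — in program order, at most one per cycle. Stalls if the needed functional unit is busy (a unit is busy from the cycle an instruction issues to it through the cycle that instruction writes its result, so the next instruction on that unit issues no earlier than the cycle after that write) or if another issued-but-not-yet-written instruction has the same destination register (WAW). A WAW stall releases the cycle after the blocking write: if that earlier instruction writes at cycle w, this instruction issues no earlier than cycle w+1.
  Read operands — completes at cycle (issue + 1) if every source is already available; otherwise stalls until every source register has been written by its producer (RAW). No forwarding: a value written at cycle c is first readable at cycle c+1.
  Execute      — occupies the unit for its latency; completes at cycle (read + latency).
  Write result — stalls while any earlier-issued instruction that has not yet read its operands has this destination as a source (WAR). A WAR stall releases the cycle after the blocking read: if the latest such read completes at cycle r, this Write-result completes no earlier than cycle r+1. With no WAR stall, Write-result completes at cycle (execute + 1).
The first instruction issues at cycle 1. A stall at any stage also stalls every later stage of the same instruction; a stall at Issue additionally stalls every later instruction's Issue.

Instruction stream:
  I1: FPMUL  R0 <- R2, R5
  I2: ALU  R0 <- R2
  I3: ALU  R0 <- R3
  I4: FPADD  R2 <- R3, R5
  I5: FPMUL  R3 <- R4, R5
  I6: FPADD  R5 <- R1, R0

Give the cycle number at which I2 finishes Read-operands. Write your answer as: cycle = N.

cycle = 10

  I1 | 1 | 2 | 7 | 8
  I2 | 9 | 10 | 11 | 12   WAW R0: wait I1 write@8
  I3 | 13 | 14 | 15 | 16   struct: ALU busy until I2 writes@12
  I4 | 14 | 15 | 18 | 19
  I5 | 15 | 16 | 21 | 22
  I6 | 20 | 21 | 24 | 25   struct: FPADD busy until I4 writes@19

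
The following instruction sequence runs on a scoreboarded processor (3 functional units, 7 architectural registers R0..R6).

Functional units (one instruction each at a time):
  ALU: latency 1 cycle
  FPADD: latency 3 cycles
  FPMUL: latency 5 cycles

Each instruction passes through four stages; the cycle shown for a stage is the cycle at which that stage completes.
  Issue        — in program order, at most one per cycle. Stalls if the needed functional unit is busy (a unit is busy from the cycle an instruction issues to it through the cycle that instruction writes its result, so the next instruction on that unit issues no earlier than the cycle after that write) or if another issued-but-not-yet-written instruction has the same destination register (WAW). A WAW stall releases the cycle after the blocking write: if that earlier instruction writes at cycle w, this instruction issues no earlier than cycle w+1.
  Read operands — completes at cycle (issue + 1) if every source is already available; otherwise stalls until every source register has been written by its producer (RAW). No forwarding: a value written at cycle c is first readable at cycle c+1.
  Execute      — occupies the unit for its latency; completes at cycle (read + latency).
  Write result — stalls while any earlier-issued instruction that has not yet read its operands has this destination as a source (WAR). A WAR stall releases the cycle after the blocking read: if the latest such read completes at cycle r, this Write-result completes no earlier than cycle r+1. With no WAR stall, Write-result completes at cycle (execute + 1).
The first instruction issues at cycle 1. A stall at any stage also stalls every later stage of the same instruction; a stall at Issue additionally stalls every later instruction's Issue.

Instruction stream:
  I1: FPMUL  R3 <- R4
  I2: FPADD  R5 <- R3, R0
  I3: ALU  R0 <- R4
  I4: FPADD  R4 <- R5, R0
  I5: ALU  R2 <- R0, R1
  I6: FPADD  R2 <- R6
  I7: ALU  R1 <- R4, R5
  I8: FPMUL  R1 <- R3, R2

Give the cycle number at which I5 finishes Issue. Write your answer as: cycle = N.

[I1] 1/2/7/8
[I2] 2/9/12/13  (RAW R3: wait I1 write@8)
[I3] 3/4/5/10  (WAR R0: wait I2 read@9)
[I4] 14/15/18/19  (struct: FPADD busy until I2 writes@13)
[I5] 15/16/17/18
[I6] 20/21/24/25  (struct: FPADD busy until I4 writes@19)
[I7] 21/22/23/24
[I8] 25/26/31/32  (WAW R1: wait I7 write@24)

cycle = 15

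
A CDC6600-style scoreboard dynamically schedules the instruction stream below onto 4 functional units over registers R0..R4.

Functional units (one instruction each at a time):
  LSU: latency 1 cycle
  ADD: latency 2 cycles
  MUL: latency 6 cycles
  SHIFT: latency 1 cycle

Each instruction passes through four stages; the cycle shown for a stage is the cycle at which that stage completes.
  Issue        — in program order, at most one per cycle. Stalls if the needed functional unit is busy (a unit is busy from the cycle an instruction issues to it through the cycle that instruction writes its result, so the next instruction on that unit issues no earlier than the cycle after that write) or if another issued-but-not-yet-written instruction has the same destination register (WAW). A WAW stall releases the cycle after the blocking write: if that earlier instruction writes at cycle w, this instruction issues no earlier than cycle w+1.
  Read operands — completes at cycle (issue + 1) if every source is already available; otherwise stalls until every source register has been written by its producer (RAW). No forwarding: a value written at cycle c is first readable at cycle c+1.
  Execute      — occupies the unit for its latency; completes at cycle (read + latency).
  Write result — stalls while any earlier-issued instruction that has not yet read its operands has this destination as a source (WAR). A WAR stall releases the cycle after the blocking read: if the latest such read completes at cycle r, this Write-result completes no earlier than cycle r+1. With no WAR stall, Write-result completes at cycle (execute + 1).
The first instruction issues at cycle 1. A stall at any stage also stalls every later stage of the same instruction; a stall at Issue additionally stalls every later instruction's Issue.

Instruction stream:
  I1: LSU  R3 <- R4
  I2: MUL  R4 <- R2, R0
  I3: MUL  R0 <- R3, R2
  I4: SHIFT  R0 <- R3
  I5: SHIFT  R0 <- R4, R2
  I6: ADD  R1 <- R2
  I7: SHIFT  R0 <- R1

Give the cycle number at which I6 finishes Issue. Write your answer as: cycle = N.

cycle 1: issue I1 (LSU)
cycle 2: I1 read-ops · issue I2 (MUL)
cycle 3: I1 finished on LSU · I2 read-ops
cycle 4: I1→R3
cycle 9: I2 finished on MUL
cycle 10: I2→R4
cycle 11: issue I3 (MUL)
cycle 12: I3 read-ops
cycle 18: I3 finished on MUL
cycle 19: I3→R0
cycle 20: issue I4 (SHIFT)
cycle 21: I4 read-ops
cycle 22: I4 finished on SHIFT
cycle 23: I4→R0
cycle 24: issue I5 (SHIFT)
cycle 25: I5 read-ops · issue I6 (ADD)
cycle 26: I5 finished on SHIFT · I6 read-ops
cycle 27: I5→R0
cycle 28: I6 finished on ADD · issue I7 (SHIFT)
cycle 29: I6→R1
cycle 30: I7 read-ops
cycle 31: I7 finished on SHIFT
cycle 32: I7→R0

cycle = 25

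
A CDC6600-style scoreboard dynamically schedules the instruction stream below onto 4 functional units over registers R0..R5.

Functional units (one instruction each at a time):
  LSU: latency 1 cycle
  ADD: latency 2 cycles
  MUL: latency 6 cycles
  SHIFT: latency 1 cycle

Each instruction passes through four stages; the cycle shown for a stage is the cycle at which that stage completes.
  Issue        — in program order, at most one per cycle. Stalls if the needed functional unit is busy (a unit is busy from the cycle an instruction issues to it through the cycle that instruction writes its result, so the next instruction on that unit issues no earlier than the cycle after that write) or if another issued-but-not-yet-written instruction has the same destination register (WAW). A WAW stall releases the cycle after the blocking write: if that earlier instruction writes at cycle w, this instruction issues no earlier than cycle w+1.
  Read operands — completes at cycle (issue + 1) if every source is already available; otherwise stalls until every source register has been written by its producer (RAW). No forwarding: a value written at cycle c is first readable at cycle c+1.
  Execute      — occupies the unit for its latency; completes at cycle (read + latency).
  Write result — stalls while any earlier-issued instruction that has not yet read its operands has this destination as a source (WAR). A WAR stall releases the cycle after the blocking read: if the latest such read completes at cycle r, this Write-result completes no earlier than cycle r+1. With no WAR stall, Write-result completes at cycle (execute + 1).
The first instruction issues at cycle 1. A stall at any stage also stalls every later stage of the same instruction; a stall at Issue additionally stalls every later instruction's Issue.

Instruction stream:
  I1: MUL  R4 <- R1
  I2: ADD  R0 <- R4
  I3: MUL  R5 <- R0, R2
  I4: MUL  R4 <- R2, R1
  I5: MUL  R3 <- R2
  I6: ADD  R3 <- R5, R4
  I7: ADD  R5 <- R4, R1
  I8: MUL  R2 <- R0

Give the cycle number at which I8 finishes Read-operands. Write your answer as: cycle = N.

1) issue 1, read 2, done 8, write 9
2) issue 2, read 10, done 12, write 13  <RAW R4: wait I1 write@9>
3) issue 10, read 14, done 20, write 21  <struct: MUL busy until I1 writes@9 / RAW R0: wait I2 write@13>
4) issue 22, read 23, done 29, write 30  <struct: MUL busy until I3 writes@21>
5) issue 31, read 32, done 38, write 39  <struct: MUL busy until I4 writes@30>
6) issue 40, read 41, done 43, write 44  <WAW R3: wait I5 write@39>
7) issue 45, read 46, done 48, write 49  <struct: ADD busy until I6 writes@44>
8) issue 46, read 47, done 53, write 54

cycle = 47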